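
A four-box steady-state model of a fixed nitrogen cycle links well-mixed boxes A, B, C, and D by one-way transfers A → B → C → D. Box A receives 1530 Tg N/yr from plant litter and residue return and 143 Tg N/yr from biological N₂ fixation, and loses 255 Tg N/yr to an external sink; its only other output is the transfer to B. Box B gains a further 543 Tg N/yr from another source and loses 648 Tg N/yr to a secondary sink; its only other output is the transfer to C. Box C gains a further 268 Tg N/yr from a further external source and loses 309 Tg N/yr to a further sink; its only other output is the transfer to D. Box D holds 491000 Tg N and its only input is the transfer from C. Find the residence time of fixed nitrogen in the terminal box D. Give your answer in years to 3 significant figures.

Box A: F(A→B) = (1530 + 143) − 255 = 1418.0 Tg N/yr.
Box B: F(B→C) = (1418.0 + 543) − 648 = 1313.0 Tg N/yr.
Box C: F(C→D) = (1313.0 + 268) − 309 = 1272.0 Tg N/yr.
Box D throughput = its input = 1272.0 Tg N/yr; τ = 491000 / 1272.0 = 386.0 yr.

386 yr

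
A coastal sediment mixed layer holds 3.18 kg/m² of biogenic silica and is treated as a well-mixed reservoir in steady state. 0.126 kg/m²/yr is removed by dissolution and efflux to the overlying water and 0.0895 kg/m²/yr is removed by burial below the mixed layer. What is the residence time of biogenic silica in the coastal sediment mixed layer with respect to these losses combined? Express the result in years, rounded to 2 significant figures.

15 yr

Total removal = 0.1260 + 0.08950 = 0.21550 kg/m²/yr.
τ = M / ΣF_out = 3.18 / 0.21550 = 14.76 yr.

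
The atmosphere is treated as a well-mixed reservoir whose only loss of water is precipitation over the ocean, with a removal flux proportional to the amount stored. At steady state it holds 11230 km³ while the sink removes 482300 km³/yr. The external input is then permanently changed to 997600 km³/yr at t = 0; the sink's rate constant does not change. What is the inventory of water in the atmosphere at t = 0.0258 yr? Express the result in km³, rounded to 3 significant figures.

19300 km³

The sink rate constant is k = F₀/M₀ = 482300/11230 = 42.95 yr⁻¹.
Solving dM/dt = F₁ − kM with M(0) = M₀ gives M(t) = F₁/k + (M₀ − F₁/k)·e^(−kt).
F₁/k = 997600/42.95 = 23228 km³; kt = 42.95 × 0.0258 = 1.108, e^(−kt) = 0.3302.
M(0.0258) = 23228 + (11230 − 23228) × 0.3302 = 23228 − 3962 = 19266 km³.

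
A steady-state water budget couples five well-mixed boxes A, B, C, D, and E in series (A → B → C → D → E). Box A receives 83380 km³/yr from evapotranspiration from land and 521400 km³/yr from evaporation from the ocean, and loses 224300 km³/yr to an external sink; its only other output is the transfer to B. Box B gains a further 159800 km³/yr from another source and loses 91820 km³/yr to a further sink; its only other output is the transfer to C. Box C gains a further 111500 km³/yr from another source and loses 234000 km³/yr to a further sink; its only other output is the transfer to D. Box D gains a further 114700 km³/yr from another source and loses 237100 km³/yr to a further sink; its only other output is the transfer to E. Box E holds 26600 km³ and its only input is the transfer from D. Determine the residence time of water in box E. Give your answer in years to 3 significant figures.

0.131 yr

Box A: F(A→B) = (83380 + 521400) − 224300 = 380480 km³/yr.
Box B: F(B→C) = (380480 + 159800) − 91820 = 448460 km³/yr.
Box C: F(C→D) = (448460 + 111500) − 234000 = 325960 km³/yr.
Box D: F(D→E) = (325960 + 114700) − 237100 = 203560 km³/yr.
Box E throughput = its input = 203560 km³/yr; τ = 26600 / 203560 = 0.1307 yr.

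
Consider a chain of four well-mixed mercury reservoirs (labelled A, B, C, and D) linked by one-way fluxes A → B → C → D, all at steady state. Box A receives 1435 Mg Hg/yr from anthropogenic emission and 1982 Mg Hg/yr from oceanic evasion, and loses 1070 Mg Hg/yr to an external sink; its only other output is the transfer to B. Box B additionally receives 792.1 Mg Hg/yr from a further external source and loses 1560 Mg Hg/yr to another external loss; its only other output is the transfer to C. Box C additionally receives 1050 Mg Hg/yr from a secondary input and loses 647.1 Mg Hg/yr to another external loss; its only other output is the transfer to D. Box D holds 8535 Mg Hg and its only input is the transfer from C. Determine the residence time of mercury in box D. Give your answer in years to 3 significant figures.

4.31 yr

Box A: F(A→B) = (1435 + 1982) − 1070 = 2347.0 Mg Hg/yr.
Box B: F(B→C) = (2347.0 + 792.1) − 1560 = 1579.1 Mg Hg/yr.
Box C: F(C→D) = (1579.1 + 1050) − 647.1 = 1982.0 Mg Hg/yr.
Box D throughput = its input = 1982.0 Mg Hg/yr; τ = 8535 / 1982.0 = 4.306 yr.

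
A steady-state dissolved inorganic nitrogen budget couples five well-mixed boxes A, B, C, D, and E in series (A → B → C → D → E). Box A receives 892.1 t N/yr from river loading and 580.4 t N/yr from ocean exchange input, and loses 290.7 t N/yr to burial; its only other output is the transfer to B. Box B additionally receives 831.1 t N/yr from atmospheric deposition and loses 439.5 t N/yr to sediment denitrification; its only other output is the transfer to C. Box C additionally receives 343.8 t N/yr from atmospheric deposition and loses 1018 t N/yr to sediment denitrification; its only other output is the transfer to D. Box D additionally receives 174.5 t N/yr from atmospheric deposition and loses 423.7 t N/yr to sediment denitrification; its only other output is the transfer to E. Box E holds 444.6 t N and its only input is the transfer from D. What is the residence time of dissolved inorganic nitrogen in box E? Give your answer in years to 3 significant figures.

0.684 yr

Box A: F(A→B) = (892.1 + 580.4) − 290.7 = 1181.8 t N/yr.
Box B: F(B→C) = (1181.8 + 831.1) − 439.5 = 1573.4 t N/yr.
Box C: F(C→D) = (1573.4 + 343.8) − 1018 = 899.20 t N/yr.
Box D: F(D→E) = (899.20 + 174.5) − 423.7 = 650.00 t N/yr.
Box E throughput = its input = 650.00 t N/yr; τ = 444.6 / 650.00 = 0.6840 yr.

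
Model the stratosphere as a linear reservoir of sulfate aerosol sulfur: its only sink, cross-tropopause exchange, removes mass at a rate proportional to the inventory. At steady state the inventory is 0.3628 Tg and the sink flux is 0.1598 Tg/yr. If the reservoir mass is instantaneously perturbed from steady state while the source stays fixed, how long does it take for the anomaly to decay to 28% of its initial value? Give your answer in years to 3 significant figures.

For a linear reservoir the anomaly decays as exp(−t/τ) with τ = M/F = 0.3628/0.1598 = 2.270 yr.
exp(−t/τ) = 0.28 ⇒ t = −τ ln(0.28) = 2.270 × 1.273 = 2.890 yr.

2.89 yr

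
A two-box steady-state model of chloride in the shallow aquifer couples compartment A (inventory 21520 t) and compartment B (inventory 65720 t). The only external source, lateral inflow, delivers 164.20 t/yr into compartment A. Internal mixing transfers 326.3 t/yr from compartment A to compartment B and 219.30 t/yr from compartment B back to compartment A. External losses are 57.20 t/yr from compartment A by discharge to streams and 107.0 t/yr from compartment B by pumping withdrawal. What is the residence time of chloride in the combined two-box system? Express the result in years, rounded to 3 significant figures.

Residence time in the combined system uses the total inventory and the total *external* removal — internal exchanges between the two boxes cancel.
M_total = 21520 + 65720 = 87240 t.
ΣF_external_out = 57.20 + 107.0 = 164.20 t/yr.
τ = M_total / ΣF_ext = 87240 / 164.20 = 531.3 yr.

531 yr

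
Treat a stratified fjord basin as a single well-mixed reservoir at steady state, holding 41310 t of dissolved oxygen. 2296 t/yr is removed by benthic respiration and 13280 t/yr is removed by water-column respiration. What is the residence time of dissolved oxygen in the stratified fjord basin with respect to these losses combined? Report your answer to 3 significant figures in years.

2.65 yr

Total removal = 2296 + 13280 = 15576 t/yr.
τ = M / ΣF_out = 41310 / 15576 = 2.652 yr.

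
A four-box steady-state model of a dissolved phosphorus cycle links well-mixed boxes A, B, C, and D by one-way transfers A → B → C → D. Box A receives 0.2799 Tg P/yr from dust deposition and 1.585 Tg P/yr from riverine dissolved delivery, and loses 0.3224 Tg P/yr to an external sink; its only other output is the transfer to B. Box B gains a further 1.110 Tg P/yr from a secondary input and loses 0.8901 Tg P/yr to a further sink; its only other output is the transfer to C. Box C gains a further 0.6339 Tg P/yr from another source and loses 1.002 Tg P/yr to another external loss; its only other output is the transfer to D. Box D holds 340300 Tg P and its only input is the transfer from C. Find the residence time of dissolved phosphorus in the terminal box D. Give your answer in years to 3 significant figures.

244000 yr

Box A: F(A→B) = (0.2799 + 1.585) − 0.3224 = 1.5425 Tg P/yr.
Box B: F(B→C) = (1.5425 + 1.110) − 0.8901 = 1.7624 Tg P/yr.
Box C: F(C→D) = (1.7624 + 0.6339) − 1.002 = 1.3943 Tg P/yr.
Box D throughput = its input = 1.3943 Tg P/yr; τ = 340300 / 1.3943 = 244100 yr.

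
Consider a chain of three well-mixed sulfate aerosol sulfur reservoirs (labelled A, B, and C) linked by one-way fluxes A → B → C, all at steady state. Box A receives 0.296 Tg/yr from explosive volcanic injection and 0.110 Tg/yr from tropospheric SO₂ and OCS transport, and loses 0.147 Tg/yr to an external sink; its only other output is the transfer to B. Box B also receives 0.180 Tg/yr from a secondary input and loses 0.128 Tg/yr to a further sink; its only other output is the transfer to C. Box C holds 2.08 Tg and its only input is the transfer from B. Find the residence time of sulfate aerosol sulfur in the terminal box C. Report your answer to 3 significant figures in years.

6.69 yr

Box A: F(A→B) = (0.296 + 0.110) − 0.147 = 0.25900 Tg/yr.
Box B: F(B→C) = (0.25900 + 0.180) − 0.128 = 0.31100 Tg/yr.
Box C throughput = its input = 0.31100 Tg/yr; τ = 2.08 / 0.31100 = 6.688 yr.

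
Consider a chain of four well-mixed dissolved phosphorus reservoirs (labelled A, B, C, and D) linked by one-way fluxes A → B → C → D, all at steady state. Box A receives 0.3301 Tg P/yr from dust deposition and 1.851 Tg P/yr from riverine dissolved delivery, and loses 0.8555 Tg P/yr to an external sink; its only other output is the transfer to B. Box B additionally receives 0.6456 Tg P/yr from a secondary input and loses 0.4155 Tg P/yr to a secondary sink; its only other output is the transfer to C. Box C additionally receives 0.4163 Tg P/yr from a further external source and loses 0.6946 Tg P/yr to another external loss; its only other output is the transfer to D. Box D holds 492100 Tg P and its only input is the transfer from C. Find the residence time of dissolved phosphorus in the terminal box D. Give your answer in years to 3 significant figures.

385000 yr

Box A: F(A→B) = (0.3301 + 1.851) − 0.8555 = 1.3256 Tg P/yr.
Box B: F(B→C) = (1.3256 + 0.6456) − 0.4155 = 1.5557 Tg P/yr.
Box C: F(C→D) = (1.5557 + 0.4163) − 0.6946 = 1.2774 Tg P/yr.
Box D throughput = its input = 1.2774 Tg P/yr; τ = 492100 / 1.2774 = 385200 yr.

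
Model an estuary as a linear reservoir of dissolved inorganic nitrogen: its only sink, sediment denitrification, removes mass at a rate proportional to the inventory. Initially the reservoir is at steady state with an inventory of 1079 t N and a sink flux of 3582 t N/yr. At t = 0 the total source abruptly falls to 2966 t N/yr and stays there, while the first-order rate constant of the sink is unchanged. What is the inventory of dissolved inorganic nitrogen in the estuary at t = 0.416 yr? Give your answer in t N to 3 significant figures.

940 t N

The sink rate constant is k = F₀/M₀ = 3582/1079 = 3.320 yr⁻¹.
Solving dM/dt = F₁ − kM with M(0) = M₀ gives M(t) = F₁/k + (M₀ − F₁/k)·e^(−kt).
F₁/k = 2966/3.320 = 893.44 t N; kt = 3.320 × 0.416 = 1.381, e^(−kt) = 0.2513.
M(0.416) = 893.44 + (1079 − 893.44) × 0.2513 = 893.44 + 46.63 = 940.08 t N.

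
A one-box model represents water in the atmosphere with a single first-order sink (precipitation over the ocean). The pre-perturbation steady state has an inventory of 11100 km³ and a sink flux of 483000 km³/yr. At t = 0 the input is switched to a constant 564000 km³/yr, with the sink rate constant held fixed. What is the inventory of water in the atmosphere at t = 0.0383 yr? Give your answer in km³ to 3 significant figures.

τ = M₀/F₀ = 11100/483000 = 0.02298 yr; rate constant k = 1/τ.
New steady state M_∞ = F₁/k = F₁·τ = 564000 × 0.02298 = 12961 km³.
M(t) = M_∞ + (M₀ − M_∞)·e^(−t/τ); t/τ = 0.0383/0.02298 = 1.667, so e^(−t/τ) = 0.1889.
M(t) = 12961 − 1861 × 0.1889 = 12610 km³.

12600 km³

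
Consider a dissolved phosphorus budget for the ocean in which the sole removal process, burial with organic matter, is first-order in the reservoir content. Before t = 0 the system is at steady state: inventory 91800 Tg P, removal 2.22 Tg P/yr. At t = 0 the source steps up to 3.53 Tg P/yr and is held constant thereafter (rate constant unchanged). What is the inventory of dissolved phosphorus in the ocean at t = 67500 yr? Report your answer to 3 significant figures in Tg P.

Residence time τ = M₀/F₀ = 41350 yr. The eventual steady state is M_∞ = M₀·(F₁/F₀) = 91800 × 3.53/2.22 = 145970 Tg P.
The anomaly ΔM(t) = M(t) − M_∞ decays as ΔM₀·e^(−t/τ) with ΔM₀ = 91800 − 145970 = −54170 Tg P.
At t = 67500 yr, e^(−t/τ) = e^(−1.632) = 0.1955, so ΔM = −10590 Tg P and M = 145970 − 10590 = 135380 Tg P.

135000 Tg P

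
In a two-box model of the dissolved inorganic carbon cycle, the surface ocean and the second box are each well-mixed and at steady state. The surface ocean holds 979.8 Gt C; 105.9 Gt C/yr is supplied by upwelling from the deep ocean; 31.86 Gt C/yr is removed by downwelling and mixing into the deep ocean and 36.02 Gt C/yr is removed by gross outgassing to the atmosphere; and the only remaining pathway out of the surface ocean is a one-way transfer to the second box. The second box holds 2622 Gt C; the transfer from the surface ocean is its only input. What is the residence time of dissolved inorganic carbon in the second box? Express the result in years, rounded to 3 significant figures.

Balance the surface ocean: ΣF_in = 105.90 Gt C/yr.
Transfer to the second box = ΣF_in − (31.86 + 36.02) = 38.020 Gt C/yr.
At steady state the output of the second box equals its input, 38.020 Gt C/yr.
τ = M / F = 2622 / 38.020 = 68.96 yr.

69.0 yr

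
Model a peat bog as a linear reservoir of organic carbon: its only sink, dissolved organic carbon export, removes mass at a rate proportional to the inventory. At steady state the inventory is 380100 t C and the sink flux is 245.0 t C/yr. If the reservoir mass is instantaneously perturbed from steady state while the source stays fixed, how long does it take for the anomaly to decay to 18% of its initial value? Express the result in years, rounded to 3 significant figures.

2660 yr

For a linear reservoir the anomaly decays as exp(−t/τ) with τ = M/F = 380100/245.0 = 1551 yr.
exp(−t/τ) = 0.18 ⇒ t = −τ ln(0.18) = 1551 × 1.715 = 2660 yr.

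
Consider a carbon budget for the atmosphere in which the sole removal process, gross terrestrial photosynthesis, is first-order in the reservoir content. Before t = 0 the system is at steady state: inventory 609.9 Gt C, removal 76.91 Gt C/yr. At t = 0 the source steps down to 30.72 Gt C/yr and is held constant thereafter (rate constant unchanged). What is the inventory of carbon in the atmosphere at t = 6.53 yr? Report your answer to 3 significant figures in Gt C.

Residence time τ = M₀/F₀ = 7.930 yr. The eventual steady state is M_∞ = M₀·(F₁/F₀) = 609.9 × 30.72/76.91 = 243.61 Gt C.
The anomaly ΔM(t) = M(t) − M_∞ decays as ΔM₀·e^(−t/τ) with ΔM₀ = 609.9 − 243.61 = 366.3 Gt C.
At t = 6.53 yr, e^(−t/τ) = e^(−0.8235) = 0.4389, so ΔM = 160.8 Gt C and M = 243.61 + 160.8 = 404.38 Gt C.

404 Gt C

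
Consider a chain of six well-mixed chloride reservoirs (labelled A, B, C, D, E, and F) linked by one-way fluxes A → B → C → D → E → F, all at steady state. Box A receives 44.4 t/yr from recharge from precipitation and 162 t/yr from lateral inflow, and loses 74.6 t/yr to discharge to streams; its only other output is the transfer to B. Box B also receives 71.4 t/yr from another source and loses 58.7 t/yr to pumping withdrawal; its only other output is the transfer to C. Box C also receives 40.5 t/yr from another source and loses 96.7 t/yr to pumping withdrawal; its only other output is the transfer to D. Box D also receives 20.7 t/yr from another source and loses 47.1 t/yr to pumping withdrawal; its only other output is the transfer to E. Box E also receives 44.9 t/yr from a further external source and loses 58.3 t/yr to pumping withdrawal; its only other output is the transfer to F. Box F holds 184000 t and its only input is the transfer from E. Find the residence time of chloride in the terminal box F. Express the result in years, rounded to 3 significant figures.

3790 yr

Box A: F(A→B) = (44.4 + 162) − 74.6 = 131.80 t/yr.
Box B: F(B→C) = (131.80 + 71.4) − 58.7 = 144.50 t/yr.
Box C: F(C→D) = (144.50 + 40.5) − 96.7 = 88.300 t/yr.
Box D: F(D→E) = (88.300 + 20.7) − 47.1 = 61.900 t/yr.
Box E: F(E→F) = (61.900 + 44.9) − 58.3 = 48.500 t/yr.
Box F throughput = its input = 48.500 t/yr; τ = 184000 / 48.500 = 3794 yr.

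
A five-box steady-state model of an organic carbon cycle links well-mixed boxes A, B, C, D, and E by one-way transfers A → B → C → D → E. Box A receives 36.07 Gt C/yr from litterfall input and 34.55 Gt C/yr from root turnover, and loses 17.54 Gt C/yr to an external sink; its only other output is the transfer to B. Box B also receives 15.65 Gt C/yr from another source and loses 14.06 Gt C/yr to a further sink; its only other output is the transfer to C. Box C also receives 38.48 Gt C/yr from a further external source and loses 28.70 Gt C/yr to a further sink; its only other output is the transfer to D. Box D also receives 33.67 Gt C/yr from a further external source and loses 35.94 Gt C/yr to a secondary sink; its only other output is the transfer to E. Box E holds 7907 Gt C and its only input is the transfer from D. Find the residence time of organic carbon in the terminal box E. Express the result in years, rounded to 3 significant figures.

Box A: F(A→B) = (36.07 + 34.55) − 17.54 = 53.080 Gt C/yr.
Box B: F(B→C) = (53.080 + 15.65) − 14.06 = 54.670 Gt C/yr.
Box C: F(C→D) = (54.670 + 38.48) − 28.70 = 64.450 Gt C/yr.
Box D: F(D→E) = (64.450 + 33.67) − 35.94 = 62.180 Gt C/yr.
Box E throughput = its input = 62.180 Gt C/yr; τ = 7907 / 62.180 = 127.2 yr.

127 yr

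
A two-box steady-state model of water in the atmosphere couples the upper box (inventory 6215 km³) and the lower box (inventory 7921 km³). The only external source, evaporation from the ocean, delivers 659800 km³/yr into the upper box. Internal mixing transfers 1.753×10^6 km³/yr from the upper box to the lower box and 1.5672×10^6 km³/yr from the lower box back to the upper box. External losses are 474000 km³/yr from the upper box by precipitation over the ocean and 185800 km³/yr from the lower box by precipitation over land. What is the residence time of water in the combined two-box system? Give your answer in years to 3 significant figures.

Residence time in the combined system uses the total inventory and the total *external* removal — internal exchanges between the two boxes cancel.
M_total = 6215 + 7921 = 14136 km³.
ΣF_external_out = 474000 + 185800 = 659800 km³/yr.
τ = M_total / ΣF_ext = 14136 / 659800 = 0.02142 yr.

0.0214 yr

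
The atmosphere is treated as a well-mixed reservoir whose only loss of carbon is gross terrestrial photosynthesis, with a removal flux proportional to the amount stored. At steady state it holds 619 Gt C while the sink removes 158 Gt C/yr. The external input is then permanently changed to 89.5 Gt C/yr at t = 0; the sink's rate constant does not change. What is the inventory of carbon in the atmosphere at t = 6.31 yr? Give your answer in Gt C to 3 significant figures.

404 Gt C

The sink rate constant is k = F₀/M₀ = 158/619 = 0.2553 yr⁻¹.
Solving dM/dt = F₁ − kM with M(0) = M₀ gives M(t) = F₁/k + (M₀ − F₁/k)·e^(−kt).
F₁/k = 89.5/0.2553 = 350.64 Gt C; kt = 0.2553 × 6.31 = 1.611, e^(−kt) = 0.1998.
M(6.31) = 350.64 + (619 − 350.64) × 0.1998 = 350.64 + 53.61 = 404.24 Gt C.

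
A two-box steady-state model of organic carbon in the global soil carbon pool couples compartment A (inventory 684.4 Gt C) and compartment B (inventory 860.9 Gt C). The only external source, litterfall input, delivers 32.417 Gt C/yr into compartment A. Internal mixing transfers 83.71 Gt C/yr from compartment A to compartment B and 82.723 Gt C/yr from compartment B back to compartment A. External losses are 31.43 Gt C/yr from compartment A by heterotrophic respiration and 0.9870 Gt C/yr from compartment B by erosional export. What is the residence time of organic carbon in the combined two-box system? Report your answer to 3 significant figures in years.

47.7 yr

For the system as a whole, the A↔B exchange is internal and contributes nothing to the throughput; only the external sinks remove mass.
M_total = 684.4 + 860.9 = 1545.3 Gt C.
ΣF_external_out = 31.43 + 0.9870 = 32.417 Gt C/yr.
τ = M_total / ΣF_ext = 1545.3 / 32.417 = 47.67 yr.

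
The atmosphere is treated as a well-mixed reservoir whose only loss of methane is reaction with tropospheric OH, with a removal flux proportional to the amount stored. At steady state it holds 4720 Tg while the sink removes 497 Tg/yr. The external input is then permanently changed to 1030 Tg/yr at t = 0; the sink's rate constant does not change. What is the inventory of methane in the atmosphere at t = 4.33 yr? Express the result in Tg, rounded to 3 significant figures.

6570 Tg

The sink rate constant is k = F₀/M₀ = 497/4720 = 0.1053 yr⁻¹.
Solving dM/dt = F₁ − kM with M(0) = M₀ gives M(t) = F₁/k + (M₀ − F₁/k)·e^(−kt).
F₁/k = 1030/0.1053 = 9781.9 Tg; kt = 0.1053 × 4.33 = 0.4559, e^(−kt) = 0.6339.
M(4.33) = 9781.9 + (4720 − 9781.9) × 0.6339 = 9781.9 − 3209 = 6573.4 Tg.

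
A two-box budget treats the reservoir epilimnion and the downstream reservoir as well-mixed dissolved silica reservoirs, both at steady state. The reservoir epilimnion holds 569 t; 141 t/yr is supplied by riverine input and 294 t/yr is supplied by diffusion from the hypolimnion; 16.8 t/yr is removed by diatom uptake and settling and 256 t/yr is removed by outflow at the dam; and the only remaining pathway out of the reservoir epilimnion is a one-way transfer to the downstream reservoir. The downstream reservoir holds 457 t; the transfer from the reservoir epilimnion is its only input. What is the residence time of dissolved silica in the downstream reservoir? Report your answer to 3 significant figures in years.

Balance the reservoir epilimnion: ΣF_in = 141 + 294 = 435.00 t/yr.
Transfer to the downstream reservoir = ΣF_in − (16.8 + 256) = 162.20 t/yr.
At steady state the output of the downstream reservoir equals its input, 162.20 t/yr.
τ = M / F = 457 / 162.20 = 2.818 yr.

2.82 yr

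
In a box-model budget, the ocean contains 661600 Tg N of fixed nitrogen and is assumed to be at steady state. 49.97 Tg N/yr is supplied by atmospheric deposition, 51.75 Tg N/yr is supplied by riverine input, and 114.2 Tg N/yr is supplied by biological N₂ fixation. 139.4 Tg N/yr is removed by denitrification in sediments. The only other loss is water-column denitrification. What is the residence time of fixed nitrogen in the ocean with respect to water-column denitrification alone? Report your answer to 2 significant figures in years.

At steady state ΣF_in = ΣF_out.
ΣF_in = 49.97 + 51.75 + 114.2 = 215.92 Tg N/yr.
Water-column denitrification flux = ΣF_in − (139.4) = 215.92 − 139.4 = 76.52 Tg N/yr.
τ = M / F = 661600 / 76.52 = 8646 yr.

8600 yr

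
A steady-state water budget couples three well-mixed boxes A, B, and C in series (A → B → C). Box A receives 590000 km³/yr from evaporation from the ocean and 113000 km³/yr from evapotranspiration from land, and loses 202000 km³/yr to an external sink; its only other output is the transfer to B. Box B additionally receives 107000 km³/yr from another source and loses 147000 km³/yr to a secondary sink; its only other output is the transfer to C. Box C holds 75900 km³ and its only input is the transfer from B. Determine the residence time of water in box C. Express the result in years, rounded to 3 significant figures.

Box A: F(A→B) = (590000 + 113000) − 202000 = 501000 km³/yr.
Box B: F(B→C) = (501000 + 107000) − 147000 = 461000 km³/yr.
Box C throughput = its input = 461000 km³/yr; τ = 75900 / 461000 = 0.1646 yr.

0.165 yr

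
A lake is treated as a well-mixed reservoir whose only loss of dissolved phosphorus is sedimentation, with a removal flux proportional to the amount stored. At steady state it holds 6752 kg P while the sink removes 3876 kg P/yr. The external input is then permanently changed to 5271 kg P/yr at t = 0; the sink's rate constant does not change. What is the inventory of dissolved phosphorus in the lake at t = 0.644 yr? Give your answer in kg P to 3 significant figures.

7500 kg P

τ = M₀/F₀ = 6752/3876 = 1.742 yr; rate constant k = 1/τ.
New steady state M_∞ = F₁/k = F₁·τ = 5271 × 1.742 = 9182.1 kg P.
M(t) = M_∞ + (M₀ − M_∞)·e^(−t/τ); t/τ = 0.644/1.742 = 0.3697, so e^(−t/τ) = 0.6909.
M(t) = 9182.1 − 2430 × 0.6909 = 7503.0 kg P.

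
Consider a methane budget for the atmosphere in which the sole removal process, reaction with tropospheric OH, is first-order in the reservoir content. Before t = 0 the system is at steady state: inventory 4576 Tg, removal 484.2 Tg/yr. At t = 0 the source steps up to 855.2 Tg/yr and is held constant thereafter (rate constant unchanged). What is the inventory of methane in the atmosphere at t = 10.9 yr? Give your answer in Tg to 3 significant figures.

Residence time τ = M₀/F₀ = 9.451 yr. The eventual steady state is M_∞ = M₀·(F₁/F₀) = 4576 × 855.2/484.2 = 8082.2 Tg.
The anomaly ΔM(t) = M(t) − M_∞ decays as ΔM₀·e^(−t/τ) with ΔM₀ = 4576 − 8082.2 = −3506 Tg.
At t = 10.9 yr, e^(−t/τ) = e^(−1.153) = 0.3156, so ΔM = −1106 Tg and M = 8082.2 − 1106 = 6975.7 Tg.

6980 Tg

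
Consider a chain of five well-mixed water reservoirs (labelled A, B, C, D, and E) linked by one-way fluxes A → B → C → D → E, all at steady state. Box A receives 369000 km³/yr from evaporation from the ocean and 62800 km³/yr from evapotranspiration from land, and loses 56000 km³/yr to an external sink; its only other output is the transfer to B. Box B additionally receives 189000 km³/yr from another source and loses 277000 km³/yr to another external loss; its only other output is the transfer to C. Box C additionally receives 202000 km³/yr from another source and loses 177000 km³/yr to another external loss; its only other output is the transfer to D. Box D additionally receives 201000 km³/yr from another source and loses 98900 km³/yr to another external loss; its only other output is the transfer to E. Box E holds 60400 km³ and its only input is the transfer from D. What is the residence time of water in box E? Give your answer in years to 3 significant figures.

Box A: F(A→B) = (369000 + 62800) − 56000 = 375800 km³/yr.
Box B: F(B→C) = (375800 + 189000) − 277000 = 287800 km³/yr.
Box C: F(C→D) = (287800 + 202000) − 177000 = 312800 km³/yr.
Box D: F(D→E) = (312800 + 201000) − 98900 = 414900 km³/yr.
Box E throughput = its input = 414900 km³/yr; τ = 60400 / 414900 = 0.1456 yr.

0.146 yr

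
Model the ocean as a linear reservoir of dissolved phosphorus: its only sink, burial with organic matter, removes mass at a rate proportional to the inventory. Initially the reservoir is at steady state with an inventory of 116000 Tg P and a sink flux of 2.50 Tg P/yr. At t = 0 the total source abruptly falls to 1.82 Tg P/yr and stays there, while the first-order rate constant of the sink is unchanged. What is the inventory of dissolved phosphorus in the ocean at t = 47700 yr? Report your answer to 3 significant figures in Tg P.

Residence time τ = M₀/F₀ = 46400 yr. The eventual steady state is M_∞ = M₀·(F₁/F₀) = 116000 × 1.82/2.50 = 84448 Tg P.
The anomaly ΔM(t) = M(t) − M_∞ decays as ΔM₀·e^(−t/τ) with ΔM₀ = 116000 − 84448 = 31550 Tg P.
At t = 47700 yr, e^(−t/τ) = e^(−1.028) = 0.3577, so ΔM = 11290 Tg P and M = 84448 + 11290 = 95735 Tg P.

95700 Tg P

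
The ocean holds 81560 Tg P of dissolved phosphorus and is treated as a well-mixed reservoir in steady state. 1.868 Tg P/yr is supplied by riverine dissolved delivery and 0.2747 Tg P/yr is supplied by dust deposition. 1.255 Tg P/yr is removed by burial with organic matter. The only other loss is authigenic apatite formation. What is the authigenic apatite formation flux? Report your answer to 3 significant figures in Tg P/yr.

0.888 Tg P/yr

At steady state ΣF_in = ΣF_out.
ΣF_in = 1.868 + 0.2747 = 2.1427 Tg P/yr.
Authigenic apatite formation flux = ΣF_in − (1.255) = 2.1427 − 1.255 = 0.8877 Tg P/yr.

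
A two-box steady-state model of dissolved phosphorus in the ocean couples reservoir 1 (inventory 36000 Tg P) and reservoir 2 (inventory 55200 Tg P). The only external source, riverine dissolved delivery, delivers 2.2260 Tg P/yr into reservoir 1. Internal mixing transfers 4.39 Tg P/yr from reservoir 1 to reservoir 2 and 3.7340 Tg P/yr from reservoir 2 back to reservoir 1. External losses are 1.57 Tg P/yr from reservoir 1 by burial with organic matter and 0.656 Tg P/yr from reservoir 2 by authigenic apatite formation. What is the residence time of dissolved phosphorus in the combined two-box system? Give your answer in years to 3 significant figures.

41000 yr

Treat the two boxes together as one reservoir: the mixing fluxes between them are internal recycling, so τ = ΣM / Σ(external losses).
M_total = 36000 + 55200 = 91200 Tg P.
ΣF_external_out = 1.57 + 0.656 = 2.2260 Tg P/yr.
τ = M_total / ΣF_ext = 91200 / 2.2260 = 40970 yr.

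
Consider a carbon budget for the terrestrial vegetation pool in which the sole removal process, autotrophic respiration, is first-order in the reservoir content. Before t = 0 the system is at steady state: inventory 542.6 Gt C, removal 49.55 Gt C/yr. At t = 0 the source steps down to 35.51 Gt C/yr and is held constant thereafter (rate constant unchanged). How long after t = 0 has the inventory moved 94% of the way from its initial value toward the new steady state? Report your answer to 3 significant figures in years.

τ = M₀/F₀ = 542.6/49.55 = 10.95 yr.
The remaining gap fraction is e^(−t/τ); 94% covered ⇒ e^(−t/τ) = 0.0600.
t = −τ ln(0.0600) = 10.95 × 2.813 = 30.81 yr.

30.8 yr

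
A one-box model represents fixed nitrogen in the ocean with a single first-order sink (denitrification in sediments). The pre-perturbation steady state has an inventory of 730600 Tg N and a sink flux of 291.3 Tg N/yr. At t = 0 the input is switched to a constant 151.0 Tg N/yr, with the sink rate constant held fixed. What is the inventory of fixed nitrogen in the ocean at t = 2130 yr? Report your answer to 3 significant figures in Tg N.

The sink rate constant is k = F₀/M₀ = 291.3/730600 = 0.0003987 yr⁻¹.
Solving dM/dt = F₁ − kM with M(0) = M₀ gives M(t) = F₁/k + (M₀ − F₁/k)·e^(−kt).
F₁/k = 151.0/0.0003987 = 378720 Tg N; kt = 0.0003987 × 2130 = 0.8493, e^(−kt) = 0.4277.
M(2130) = 378720 + (730600 − 378720) × 0.4277 = 378720 + 150500 = 529230 Tg N.

529000 Tg N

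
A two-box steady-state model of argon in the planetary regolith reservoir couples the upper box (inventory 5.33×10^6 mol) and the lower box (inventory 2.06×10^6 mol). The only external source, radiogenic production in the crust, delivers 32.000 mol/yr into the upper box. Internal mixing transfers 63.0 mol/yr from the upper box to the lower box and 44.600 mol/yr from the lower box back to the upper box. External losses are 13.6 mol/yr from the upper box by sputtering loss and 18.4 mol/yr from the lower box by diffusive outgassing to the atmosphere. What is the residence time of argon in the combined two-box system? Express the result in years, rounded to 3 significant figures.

231000 yr

For the system as a whole, the A↔B exchange is internal and contributes nothing to the throughput; only the external sinks remove mass.
M_total = 5.33×10^6 + 2.06×10^6 = 7.3900×10^6 mol.
ΣF_external_out = 13.6 + 18.4 = 32.000 mol/yr.
τ = M_total / ΣF_ext = 7.3900×10^6 / 32.000 = 230900 yr.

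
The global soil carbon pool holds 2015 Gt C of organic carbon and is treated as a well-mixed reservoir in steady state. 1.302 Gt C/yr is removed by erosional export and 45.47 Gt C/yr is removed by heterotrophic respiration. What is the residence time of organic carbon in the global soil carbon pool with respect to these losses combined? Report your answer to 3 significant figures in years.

Total removal = 1.302 + 45.47 = 46.772 Gt C/yr.
τ = M / ΣF_out = 2015 / 46.772 = 43.08 yr.

43.1 yr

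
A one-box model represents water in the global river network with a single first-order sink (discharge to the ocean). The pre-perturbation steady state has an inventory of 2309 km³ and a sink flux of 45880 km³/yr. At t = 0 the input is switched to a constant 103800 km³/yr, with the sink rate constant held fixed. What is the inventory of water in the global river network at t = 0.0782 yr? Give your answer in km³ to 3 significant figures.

4610 km³

τ = M₀/F₀ = 2309/45880 = 0.05033 yr; rate constant k = 1/τ.
New steady state M_∞ = F₁/k = F₁·τ = 103800 × 0.05033 = 5223.9 km³.
M(t) = M_∞ + (M₀ − M_∞)·e^(−t/τ); t/τ = 0.0782/0.05033 = 1.554, so e^(−t/τ) = 0.2114.
M(t) = 5223.9 − 2915 × 0.2114 = 4607.6 km³.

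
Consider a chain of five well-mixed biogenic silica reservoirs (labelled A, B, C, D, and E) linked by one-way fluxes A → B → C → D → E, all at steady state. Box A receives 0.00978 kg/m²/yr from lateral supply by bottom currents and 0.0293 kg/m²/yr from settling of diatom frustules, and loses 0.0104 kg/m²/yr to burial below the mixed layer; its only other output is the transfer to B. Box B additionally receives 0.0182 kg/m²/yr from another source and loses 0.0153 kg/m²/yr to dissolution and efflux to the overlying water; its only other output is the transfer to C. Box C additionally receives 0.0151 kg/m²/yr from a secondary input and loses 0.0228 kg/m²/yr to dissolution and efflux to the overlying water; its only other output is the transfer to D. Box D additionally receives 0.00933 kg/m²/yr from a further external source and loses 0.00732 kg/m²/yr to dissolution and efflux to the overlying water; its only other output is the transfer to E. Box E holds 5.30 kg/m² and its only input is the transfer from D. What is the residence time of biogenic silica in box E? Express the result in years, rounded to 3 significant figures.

205 yr

Box A: F(A→B) = (0.00978 + 0.0293) − 0.0104 = 0.028680 kg/m²/yr.
Box B: F(B→C) = (0.028680 + 0.0182) − 0.0153 = 0.031580 kg/m²/yr.
Box C: F(C→D) = (0.031580 + 0.0151) − 0.0228 = 0.023880 kg/m²/yr.
Box D: F(D→E) = (0.023880 + 0.00933) − 0.00732 = 0.025890 kg/m²/yr.
Box E throughput = its input = 0.025890 kg/m²/yr; τ = 5.30 / 0.025890 = 204.7 yr.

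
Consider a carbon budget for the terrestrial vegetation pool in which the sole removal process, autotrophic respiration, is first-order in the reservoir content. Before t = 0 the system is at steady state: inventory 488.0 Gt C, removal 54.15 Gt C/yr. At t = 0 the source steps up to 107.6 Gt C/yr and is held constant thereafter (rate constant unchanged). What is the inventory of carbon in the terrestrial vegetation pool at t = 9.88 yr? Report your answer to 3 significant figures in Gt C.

The sink rate constant is k = F₀/M₀ = 54.15/488.0 = 0.1110 yr⁻¹.
Solving dM/dt = F₁ − kM with M(0) = M₀ gives M(t) = F₁/k + (M₀ − F₁/k)·e^(−kt).
F₁/k = 107.6/0.1110 = 969.69 Gt C; kt = 0.1110 × 9.88 = 1.096, e^(−kt) = 0.3341.
M(9.88) = 969.69 + (488.0 − 969.69) × 0.3341 = 969.69 − 160.9 = 808.76 Gt C.

809 Gt C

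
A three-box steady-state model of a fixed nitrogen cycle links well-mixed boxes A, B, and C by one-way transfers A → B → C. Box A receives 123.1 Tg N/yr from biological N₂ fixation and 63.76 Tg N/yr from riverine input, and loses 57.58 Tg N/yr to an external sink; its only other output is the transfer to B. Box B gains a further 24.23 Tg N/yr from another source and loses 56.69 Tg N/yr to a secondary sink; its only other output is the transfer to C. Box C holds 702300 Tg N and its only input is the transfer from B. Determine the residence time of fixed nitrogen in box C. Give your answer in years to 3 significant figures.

7250 yr

Box A: F(A→B) = (123.1 + 63.76) − 57.58 = 129.28 Tg N/yr.
Box B: F(B→C) = (129.28 + 24.23) − 56.69 = 96.820 Tg N/yr.
Box C throughput = its input = 96.820 Tg N/yr; τ = 702300 / 96.820 = 7254 yr.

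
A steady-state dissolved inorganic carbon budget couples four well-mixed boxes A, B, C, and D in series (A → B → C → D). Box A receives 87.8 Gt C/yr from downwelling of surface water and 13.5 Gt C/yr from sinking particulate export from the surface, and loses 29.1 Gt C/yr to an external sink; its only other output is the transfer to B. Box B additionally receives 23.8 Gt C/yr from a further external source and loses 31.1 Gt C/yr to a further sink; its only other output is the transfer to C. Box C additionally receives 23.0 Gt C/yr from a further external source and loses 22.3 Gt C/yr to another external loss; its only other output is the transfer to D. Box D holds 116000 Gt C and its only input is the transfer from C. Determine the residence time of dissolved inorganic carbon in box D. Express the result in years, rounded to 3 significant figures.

1770 yr

Box A: F(A→B) = (87.8 + 13.5) − 29.1 = 72.200 Gt C/yr.
Box B: F(B→C) = (72.200 + 23.8) − 31.1 = 64.900 Gt C/yr.
Box C: F(C→D) = (64.900 + 23.0) − 22.3 = 65.600 Gt C/yr.
Box D throughput = its input = 65.600 Gt C/yr; τ = 116000 / 65.600 = 1768 yr.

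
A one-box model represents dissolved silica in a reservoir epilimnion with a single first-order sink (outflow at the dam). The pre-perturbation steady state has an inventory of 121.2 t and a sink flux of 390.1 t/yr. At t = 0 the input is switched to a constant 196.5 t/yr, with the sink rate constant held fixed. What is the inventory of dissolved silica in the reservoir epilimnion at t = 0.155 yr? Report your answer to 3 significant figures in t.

97.6 t

The sink rate constant is k = F₀/M₀ = 390.1/121.2 = 3.219 yr⁻¹.
Solving dM/dt = F₁ − kM with M(0) = M₀ gives M(t) = F₁/k + (M₀ − F₁/k)·e^(−kt).
F₁/k = 196.5/3.219 = 61.050 t; kt = 3.219 × 0.155 = 0.4989, e^(−kt) = 0.6072.
M(0.155) = 61.050 + (121.2 − 61.050) × 0.6072 = 61.050 + 36.52 = 97.574 t.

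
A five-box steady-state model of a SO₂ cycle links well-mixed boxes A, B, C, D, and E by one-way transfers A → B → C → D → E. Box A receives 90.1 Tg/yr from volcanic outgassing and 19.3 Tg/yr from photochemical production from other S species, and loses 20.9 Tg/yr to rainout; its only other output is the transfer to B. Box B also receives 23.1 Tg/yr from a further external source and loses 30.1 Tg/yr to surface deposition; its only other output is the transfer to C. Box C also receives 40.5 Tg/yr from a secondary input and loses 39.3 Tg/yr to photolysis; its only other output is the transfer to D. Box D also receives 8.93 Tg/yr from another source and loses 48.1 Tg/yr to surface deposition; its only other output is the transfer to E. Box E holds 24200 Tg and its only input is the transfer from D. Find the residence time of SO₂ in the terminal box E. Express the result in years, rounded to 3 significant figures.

556 yr

Box A: F(A→B) = (90.1 + 19.3) − 20.9 = 88.500 Tg/yr.
Box B: F(B→C) = (88.500 + 23.1) − 30.1 = 81.500 Tg/yr.
Box C: F(C→D) = (81.500 + 40.5) − 39.3 = 82.700 Tg/yr.
Box D: F(D→E) = (82.700 + 8.93) − 48.1 = 43.530 Tg/yr.
Box E throughput = its input = 43.530 Tg/yr; τ = 24200 / 43.530 = 555.9 yr.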